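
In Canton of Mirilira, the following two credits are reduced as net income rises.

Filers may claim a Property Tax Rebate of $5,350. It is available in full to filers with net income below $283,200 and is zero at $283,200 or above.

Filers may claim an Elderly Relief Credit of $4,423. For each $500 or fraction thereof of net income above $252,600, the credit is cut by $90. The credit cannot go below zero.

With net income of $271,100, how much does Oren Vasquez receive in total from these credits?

Property Tax Rebate: $271,100 is below the $283,200 cutoff, so the full $5,350 applies.
Elderly Relief Credit: income exceeds $252,600 by $18,500, which is 37 full-or-partial $500 increments; reduction = 37 × $90 = $3,330, leaving $1,093.
Total: $5,350 + $1,093 = $6,443.

$6,443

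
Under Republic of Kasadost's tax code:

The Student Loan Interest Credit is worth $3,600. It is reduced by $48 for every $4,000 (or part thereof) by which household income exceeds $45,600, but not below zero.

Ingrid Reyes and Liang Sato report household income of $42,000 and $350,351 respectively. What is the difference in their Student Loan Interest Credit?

$3,600

Ingrid ($42,000): Student Loan Interest Credit: $42,000 is at or below the $45,600 threshold, so the full $3,600 applies.
Liang ($350,351): Student Loan Interest Credit: income exceeds $45,600 by $304,751 → 77 increments × $48 = $3,696 ≥ base, so the credit is $0.
Difference: |$3,600 − $0| = $3,600.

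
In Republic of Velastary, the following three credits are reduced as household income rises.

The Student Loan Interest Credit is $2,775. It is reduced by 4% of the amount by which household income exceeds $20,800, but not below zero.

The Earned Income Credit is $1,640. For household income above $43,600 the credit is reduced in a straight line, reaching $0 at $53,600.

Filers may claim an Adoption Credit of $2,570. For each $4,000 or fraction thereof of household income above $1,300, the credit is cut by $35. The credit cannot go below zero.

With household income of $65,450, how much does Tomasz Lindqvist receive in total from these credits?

Student Loan Interest Credit: 4% of the $44,650 excess over $20,800 is $1,786; credit = $2,775 − $1,786 = $989.
Earned Income Credit: $65,450 is at or above $53,600, so the credit is $0.
Adoption Credit: income exceeds $1,300 by $64,150, which is 17 full-or-partial $4,000 increments; reduction = 17 × $35 = $595, leaving $1,975.
Total: $989 + $0 + $1,975 = $2,964.

$2,964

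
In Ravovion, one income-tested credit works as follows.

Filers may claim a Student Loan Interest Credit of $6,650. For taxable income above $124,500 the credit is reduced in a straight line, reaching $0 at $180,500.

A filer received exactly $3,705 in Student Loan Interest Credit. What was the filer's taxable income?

$149,300

$3,705 is 3,705/6,650 of the full $6,650, so 2,945/6,650 of the $56,000 range has been used: income = $124,500 + $56,000 × 2,945/6,650 = $149,300.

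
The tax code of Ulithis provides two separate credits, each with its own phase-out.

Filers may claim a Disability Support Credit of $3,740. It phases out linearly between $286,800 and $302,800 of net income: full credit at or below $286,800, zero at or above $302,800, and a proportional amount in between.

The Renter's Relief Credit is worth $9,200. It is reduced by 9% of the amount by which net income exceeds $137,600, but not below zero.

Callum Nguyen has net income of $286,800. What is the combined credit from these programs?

$3,740

Disability Support Credit: $286,800 is at or below the $286,800 threshold, so the full $3,740 applies.
Renter's Relief Credit: 9% of the $149,200 excess over $137,600 is $13,428 ≥ base, so the credit is $0.
Total: $3,740 + $0 = $3,740.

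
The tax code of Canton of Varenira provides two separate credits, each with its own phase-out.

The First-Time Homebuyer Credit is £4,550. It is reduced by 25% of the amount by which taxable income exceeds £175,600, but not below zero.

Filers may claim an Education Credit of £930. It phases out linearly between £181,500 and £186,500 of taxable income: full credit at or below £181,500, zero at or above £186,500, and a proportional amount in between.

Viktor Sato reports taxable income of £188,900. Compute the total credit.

First-Time Homebuyer Credit: 25% of the £13,300 excess over £175,600 is £3,325; credit = £4,550 − £3,325 = £1,225.
Education Credit: £188,900 is at or above £186,500, so the credit is £0.
Total: £1,225 + £0 = £1,225.

£1,225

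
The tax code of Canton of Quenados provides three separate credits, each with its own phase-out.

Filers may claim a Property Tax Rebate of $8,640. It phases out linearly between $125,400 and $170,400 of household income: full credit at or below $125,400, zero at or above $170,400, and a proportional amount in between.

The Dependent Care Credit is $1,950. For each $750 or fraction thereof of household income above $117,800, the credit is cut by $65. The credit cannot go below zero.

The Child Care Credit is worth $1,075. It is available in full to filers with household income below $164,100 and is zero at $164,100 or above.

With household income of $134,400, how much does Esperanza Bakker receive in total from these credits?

$8,442

Property Tax Rebate: $134,400 is $9,000 into a $45,000 phase-out range, leaving 36,000/45,000 of the credit: $8,640 × 36,000/45,000 = $6,912.
Dependent Care Credit: income exceeds $117,800 by $16,600, which is 23 full-or-partial $750 increments; reduction = 23 × $65 = $1,495, leaving $455.
Child Care Credit: $134,400 is below the $164,100 cutoff, so the full $1,075 applies.
Total: $6,912 + $455 + $1,075 = $8,442.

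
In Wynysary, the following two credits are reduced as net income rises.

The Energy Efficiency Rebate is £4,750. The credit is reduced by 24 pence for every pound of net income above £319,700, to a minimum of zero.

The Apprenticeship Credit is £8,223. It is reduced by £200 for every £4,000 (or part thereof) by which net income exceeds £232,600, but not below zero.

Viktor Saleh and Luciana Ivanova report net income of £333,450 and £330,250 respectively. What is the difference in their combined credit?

£968

Viktor (£333,450): Energy Efficiency Rebate: 24% of the £13,750 excess over £319,700 is £3,300; credit = £4,750 − £3,300 = £1,450. Apprenticeship Credit: income exceeds £232,600 by £100,850, which is 26 full-or-partial £4,000 increments; reduction = 26 × £200 = £5,200, leaving £3,023. total £1,450 + £3,023 = £4,473
Luciana (£330,250): Energy Efficiency Rebate: 24% of the £10,550 excess over £319,700 is £2,532; credit = £4,750 − £2,532 = £2,218. Apprenticeship Credit: income exceeds £232,600 by £97,650, which is 25 full-or-partial £4,000 increments; reduction = 25 × £200 = £5,000, leaving £3,223. total £2,218 + £3,223 = £5,441
Difference: |£4,473 − £5,441| = £968.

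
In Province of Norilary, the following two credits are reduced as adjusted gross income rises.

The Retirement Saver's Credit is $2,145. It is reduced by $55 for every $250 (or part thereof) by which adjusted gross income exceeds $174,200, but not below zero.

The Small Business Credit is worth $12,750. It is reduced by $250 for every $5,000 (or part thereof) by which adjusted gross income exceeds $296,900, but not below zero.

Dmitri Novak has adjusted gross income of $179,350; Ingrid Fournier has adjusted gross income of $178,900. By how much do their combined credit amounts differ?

$110

Dmitri ($179,350): Retirement Saver's Credit: income exceeds $174,200 by $5,150, which is 21 full-or-partial $250 increments; reduction = 21 × $55 = $1,155, leaving $990. Small Business Credit: $179,350 is at or below the $296,900 threshold, so the full $12,750 applies. total $990 + $12,750 = $13,740
Ingrid ($178,900): Retirement Saver's Credit: income exceeds $174,200 by $4,700, which is 19 full-or-partial $250 increments; reduction = 19 × $55 = $1,045, leaving $1,100. Small Business Credit: $178,900 is at or below the $296,900 threshold, so the full $12,750 applies. total $1,100 + $12,750 = $13,850
Difference: |$13,740 − $13,850| = $110.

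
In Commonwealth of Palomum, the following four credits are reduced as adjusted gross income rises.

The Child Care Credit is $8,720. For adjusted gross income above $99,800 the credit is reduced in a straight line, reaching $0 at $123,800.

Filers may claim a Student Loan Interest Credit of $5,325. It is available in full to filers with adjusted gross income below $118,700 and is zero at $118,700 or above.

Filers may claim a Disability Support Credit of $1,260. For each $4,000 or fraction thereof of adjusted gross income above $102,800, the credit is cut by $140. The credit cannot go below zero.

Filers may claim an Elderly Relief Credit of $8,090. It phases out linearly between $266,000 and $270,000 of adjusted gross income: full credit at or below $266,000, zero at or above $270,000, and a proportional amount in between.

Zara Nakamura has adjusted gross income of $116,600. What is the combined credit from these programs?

$16,731

Child Care Credit: $116,600 is $16,800 into a $24,000 phase-out range, leaving 7,200/24,000 of the credit: $8,720 × 7,200/24,000 = $2,616.
Student Loan Interest Credit: $116,600 is below the $118,700 cutoff, so the full $5,325 applies.
Disability Support Credit: income exceeds $102,800 by $13,800, which is 4 full-or-partial $4,000 increments; reduction = 4 × $140 = $560, leaving $700.
Elderly Relief Credit: $116,600 is at or below the $266,000 threshold, so the full $8,090 applies.
Total: $2,616 + $5,325 + $700 + $8,090 = $16,731.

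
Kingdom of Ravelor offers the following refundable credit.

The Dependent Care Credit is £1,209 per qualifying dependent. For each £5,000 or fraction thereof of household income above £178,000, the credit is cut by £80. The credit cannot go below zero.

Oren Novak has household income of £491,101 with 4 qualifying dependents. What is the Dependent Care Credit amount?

Dependent Care Credit: base = 4 × £1,209 = £4,836. income exceeds £178,000 by £313,101 → 63 increments × £80 = £5,040 ≥ base, so the credit is £0.

£0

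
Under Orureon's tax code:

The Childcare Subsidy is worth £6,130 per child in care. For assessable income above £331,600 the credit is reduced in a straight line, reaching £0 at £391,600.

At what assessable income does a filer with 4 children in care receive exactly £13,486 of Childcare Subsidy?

£358,600

Full credit = 4 × £6,130 = £24,520.
£13,486 is 13,486/24,520 of the full £24,520, so 11,034/24,520 of the £60,000 range has been used: income = £331,600 + £60,000 × 11,034/24,520 = £358,600.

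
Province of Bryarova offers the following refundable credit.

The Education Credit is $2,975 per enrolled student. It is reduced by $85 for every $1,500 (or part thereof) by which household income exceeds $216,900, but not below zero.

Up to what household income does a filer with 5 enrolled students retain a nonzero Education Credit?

$477,900

Full credit = 5 × $2,975 = $14,875.
After 174 increments the reduction is 174 × $85 = $14,790, leaving $85; one more increment wipes it out. Increment 174 ends at excess 174 × $1,500 = $261,000, so the highest qualifying income is $216,900 + $261,000 = $477,900.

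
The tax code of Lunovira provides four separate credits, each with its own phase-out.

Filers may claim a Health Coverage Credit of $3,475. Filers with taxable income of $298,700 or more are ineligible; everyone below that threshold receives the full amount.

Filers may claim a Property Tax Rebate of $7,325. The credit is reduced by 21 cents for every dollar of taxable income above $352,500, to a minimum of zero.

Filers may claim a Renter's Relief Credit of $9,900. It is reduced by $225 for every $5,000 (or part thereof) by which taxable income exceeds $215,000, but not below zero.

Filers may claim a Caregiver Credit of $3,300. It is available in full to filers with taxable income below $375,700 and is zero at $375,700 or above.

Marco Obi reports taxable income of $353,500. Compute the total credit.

$14,015

Health Coverage Credit: $353,500 meets or exceeds the $298,700 cutoff, so the credit is $0.
Property Tax Rebate: 21% of the $1,000 excess over $352,500 is $210; credit = $7,325 − $210 = $7,115.
Renter's Relief Credit: income exceeds $215,000 by $138,500, which is 28 full-or-partial $5,000 increments; reduction = 28 × $225 = $6,300, leaving $3,600.
Caregiver Credit: $353,500 is below the $375,700 cutoff, so the full $3,300 applies.
Total: $0 + $7,115 + $3,600 + $3,300 = $14,015.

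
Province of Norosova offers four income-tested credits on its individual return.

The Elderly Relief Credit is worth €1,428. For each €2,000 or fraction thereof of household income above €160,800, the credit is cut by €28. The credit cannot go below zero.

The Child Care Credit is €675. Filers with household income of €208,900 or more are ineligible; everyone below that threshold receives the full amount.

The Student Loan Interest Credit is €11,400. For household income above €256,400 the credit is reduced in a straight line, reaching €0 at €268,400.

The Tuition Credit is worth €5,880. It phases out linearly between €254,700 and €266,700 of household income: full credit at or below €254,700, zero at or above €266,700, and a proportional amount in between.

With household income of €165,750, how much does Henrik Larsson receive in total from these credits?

Elderly Relief Credit: income exceeds €160,800 by €4,950, which is 3 full-or-partial €2,000 increments; reduction = 3 × €28 = €84, leaving €1,344.
Child Care Credit: €165,750 is below the €208,900 cutoff, so the full €675 applies.
Student Loan Interest Credit: €165,750 is at or below the €256,400 threshold, so the full €11,400 applies.
Tuition Credit: €165,750 is at or below the €254,700 threshold, so the full €5,880 applies.
Total: €1,344 + €675 + €11,400 + €5,880 = €19,299.

€19,299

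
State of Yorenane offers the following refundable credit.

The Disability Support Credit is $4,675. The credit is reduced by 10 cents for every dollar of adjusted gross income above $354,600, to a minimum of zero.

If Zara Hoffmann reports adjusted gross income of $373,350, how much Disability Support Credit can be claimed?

Disability Support Credit: 10% of the $18,750 excess over $354,600 is $1,875; credit = $4,675 − $1,875 = $2,800.

$2,800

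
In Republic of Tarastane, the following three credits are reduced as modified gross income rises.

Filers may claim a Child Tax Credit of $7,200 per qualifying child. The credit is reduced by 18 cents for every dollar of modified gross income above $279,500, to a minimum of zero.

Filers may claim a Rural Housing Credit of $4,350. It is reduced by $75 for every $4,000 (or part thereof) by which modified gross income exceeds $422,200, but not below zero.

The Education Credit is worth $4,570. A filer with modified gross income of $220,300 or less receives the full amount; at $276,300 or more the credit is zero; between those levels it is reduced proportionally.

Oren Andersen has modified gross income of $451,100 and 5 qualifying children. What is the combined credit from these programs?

$8,862

Child Tax Credit: base = 5 × $7,200 = $36,000. 18% of the $171,600 excess over $279,500 is $30,888; credit = $36,000 − $30,888 = $5,112.
Rural Housing Credit: income exceeds $422,200 by $28,900, which is 8 full-or-partial $4,000 increments; reduction = 8 × $75 = $600, leaving $3,750.
Education Credit: $451,100 is at or above $276,300, so the credit is $0.
Total: $5,112 + $3,750 + $0 = $8,862.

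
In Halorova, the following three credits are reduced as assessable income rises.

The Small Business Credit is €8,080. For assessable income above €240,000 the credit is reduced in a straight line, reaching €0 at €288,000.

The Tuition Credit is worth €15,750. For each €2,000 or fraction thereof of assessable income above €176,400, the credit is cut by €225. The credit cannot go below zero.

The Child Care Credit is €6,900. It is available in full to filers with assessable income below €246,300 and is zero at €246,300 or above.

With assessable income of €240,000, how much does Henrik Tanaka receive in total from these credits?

€23,530

Small Business Credit: €240,000 is at or below the €240,000 threshold, so the full €8,080 applies.
Tuition Credit: income exceeds €176,400 by €63,600, which is 32 full-or-partial €2,000 increments; reduction = 32 × €225 = €7,200, leaving €8,550.
Child Care Credit: €240,000 is below the €246,300 cutoff, so the full €6,900 applies.
Total: €8,080 + €8,550 + €6,900 = €23,530.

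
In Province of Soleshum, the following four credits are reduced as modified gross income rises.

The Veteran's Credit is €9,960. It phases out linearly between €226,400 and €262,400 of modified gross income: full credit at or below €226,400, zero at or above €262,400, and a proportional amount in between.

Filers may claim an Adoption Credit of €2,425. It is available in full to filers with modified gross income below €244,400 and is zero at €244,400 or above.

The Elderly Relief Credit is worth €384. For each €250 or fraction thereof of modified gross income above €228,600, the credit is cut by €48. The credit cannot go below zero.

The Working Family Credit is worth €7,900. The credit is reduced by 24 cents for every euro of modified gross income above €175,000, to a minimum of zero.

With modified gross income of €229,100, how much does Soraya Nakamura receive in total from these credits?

€11,926

Veteran's Credit: €229,100 is €2,700 into a €36,000 phase-out range, leaving 33,300/36,000 of the credit: €9,960 × 33,300/36,000 = €9,213.
Adoption Credit: €229,100 is below the €244,400 cutoff, so the full €2,425 applies.
Elderly Relief Credit: income exceeds €228,600 by €500, which is 2 full-or-partial €250 increments; reduction = 2 × €48 = €96, leaving €288.
Working Family Credit: 24% of the €54,100 excess over €175,000 is €12,984 ≥ base, so the credit is €0.
Total: €9,213 + €2,425 + €288 + €0 = €11,926.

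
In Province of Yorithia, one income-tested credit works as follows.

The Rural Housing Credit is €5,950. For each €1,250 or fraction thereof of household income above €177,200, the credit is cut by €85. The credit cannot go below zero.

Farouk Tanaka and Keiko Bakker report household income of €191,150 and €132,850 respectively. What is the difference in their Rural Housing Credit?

€1,020

Farouk (€191,150): Rural Housing Credit: income exceeds €177,200 by €13,950, which is 12 full-or-partial €1,250 increments; reduction = 12 × €85 = €1,020, leaving €4,930.
Keiko (€132,850): Rural Housing Credit: €132,850 is at or below the €177,200 threshold, so the full €5,950 applies.
Difference: |€4,930 − €5,950| = €1,020.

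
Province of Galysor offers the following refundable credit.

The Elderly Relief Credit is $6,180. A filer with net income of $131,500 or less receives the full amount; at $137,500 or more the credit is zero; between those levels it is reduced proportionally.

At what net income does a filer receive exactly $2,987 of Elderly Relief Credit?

$134,600

$2,987 is 2,987/6,180 of the full $6,180, so 3,193/6,180 of the $6,000 range has been used: income = $131,500 + $6,000 × 3,193/6,180 = $134,600.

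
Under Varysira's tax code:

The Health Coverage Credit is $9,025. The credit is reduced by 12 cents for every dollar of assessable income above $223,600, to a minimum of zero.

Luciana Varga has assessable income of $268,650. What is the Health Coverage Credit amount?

$3,619

Health Coverage Credit: 12% of the $45,050 excess over $223,600 is $5,406; credit = $9,025 − $5,406 = $3,619.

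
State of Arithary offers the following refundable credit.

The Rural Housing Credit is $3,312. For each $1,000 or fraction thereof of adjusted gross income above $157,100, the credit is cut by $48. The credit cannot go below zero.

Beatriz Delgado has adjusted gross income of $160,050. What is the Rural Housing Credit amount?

$3,168

Rural Housing Credit: income exceeds $157,100 by $2,950, which is 3 full-or-partial $1,000 increments; reduction = 3 × $48 = $144, leaving $3,168.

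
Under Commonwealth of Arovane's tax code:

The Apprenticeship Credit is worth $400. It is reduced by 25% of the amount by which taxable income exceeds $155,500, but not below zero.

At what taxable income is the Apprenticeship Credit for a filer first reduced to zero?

$157,100

The credit falls by 25% of each dollar above $155,500, so it reaches zero when the excess is $400 / 25% = $1,600: income = $155,500 + $1,600 = $157,100.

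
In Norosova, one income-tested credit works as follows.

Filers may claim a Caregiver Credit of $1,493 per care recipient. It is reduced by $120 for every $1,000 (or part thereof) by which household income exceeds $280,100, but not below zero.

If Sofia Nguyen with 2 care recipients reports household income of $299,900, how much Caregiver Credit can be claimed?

Caregiver Credit: base = 2 × $1,493 = $2,986. income exceeds $280,100 by $19,800, which is 20 full-or-partial $1,000 increments; reduction = 20 × $120 = $2,400, leaving $586.

$586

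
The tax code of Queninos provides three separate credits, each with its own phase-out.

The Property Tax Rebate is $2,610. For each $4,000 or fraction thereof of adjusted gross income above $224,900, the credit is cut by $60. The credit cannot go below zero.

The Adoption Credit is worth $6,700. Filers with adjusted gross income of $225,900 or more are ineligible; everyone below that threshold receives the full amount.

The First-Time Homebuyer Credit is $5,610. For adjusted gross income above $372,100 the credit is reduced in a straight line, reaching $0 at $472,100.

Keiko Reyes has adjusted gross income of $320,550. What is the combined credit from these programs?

Property Tax Rebate: income exceeds $224,900 by $95,650, which is 24 full-or-partial $4,000 increments; reduction = 24 × $60 = $1,440, leaving $1,170.
Adoption Credit: $320,550 meets or exceeds the $225,900 cutoff, so the credit is $0.
First-Time Homebuyer Credit: $320,550 is at or below the $372,100 threshold, so the full $5,610 applies.
Total: $1,170 + $0 + $5,610 = $6,780.

$6,780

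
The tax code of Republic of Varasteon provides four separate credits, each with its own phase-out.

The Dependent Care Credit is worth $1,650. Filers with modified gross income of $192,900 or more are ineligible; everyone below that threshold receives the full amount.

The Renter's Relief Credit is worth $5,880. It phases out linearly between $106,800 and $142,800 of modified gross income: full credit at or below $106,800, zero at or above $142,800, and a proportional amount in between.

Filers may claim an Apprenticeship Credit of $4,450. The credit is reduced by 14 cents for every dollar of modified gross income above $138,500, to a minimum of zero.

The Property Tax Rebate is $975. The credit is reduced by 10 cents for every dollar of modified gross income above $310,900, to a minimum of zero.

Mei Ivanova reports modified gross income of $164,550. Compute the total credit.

$3,428

Dependent Care Credit: $164,550 is below the $192,900 cutoff, so the full $1,650 applies.
Renter's Relief Credit: $164,550 is at or above $142,800, so the credit is $0.
Apprenticeship Credit: 14% of the $26,050 excess over $138,500 is $3,647; credit = $4,450 − $3,647 = $803.
Property Tax Rebate: $164,550 is at or below the $310,900 threshold, so the full $975 applies.
Total: $1,650 + $0 + $803 + $975 = $3,428.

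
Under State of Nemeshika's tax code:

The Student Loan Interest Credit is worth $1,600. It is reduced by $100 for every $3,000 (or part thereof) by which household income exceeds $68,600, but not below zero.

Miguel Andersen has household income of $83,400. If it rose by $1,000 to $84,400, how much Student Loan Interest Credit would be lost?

At $83,400 — income exceeds $68,600 by $14,800, which is 5 full-or-partial $3,000 increments; reduction = 5 × $100 = $500, leaving $1,100.
At $84,400 — income exceeds $68,600 by $15,800, which is 6 full-or-partial $3,000 increments; reduction = 6 × $100 = $600, leaving $1,000.
Lost: $1,100 − $1,000 = $100.

$100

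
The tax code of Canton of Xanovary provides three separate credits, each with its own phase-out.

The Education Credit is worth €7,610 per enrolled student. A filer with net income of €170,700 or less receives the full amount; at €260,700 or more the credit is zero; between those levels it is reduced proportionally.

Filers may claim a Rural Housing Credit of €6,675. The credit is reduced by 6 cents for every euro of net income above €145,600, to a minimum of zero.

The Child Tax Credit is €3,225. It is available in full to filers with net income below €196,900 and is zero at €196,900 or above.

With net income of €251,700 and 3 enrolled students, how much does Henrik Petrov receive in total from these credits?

Education Credit: base = 3 × €7,610 = €22,830. €251,700 is €81,000 into a €90,000 phase-out range, leaving 9,000/90,000 of the credit: €22,830 × 9,000/90,000 = €2,283.
Rural Housing Credit: 6% of the €106,100 excess over €145,600 is €6,366; credit = €6,675 − €6,366 = €309.
Child Tax Credit: €251,700 meets or exceeds the €196,900 cutoff, so the credit is €0.
Total: €2,283 + €309 + €0 = €2,592.

€2,592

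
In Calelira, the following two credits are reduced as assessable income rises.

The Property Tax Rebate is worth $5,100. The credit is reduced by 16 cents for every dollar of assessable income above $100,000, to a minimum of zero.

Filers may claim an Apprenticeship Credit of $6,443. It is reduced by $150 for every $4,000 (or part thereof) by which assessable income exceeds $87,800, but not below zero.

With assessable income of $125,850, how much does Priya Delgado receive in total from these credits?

$5,907

Property Tax Rebate: 16% of the $25,850 excess over $100,000 is $4,136; credit = $5,100 − $4,136 = $964.
Apprenticeship Credit: income exceeds $87,800 by $38,050, which is 10 full-or-partial $4,000 increments; reduction = 10 × $150 = $1,500, leaving $4,943.
Total: $964 + $4,943 = $5,907.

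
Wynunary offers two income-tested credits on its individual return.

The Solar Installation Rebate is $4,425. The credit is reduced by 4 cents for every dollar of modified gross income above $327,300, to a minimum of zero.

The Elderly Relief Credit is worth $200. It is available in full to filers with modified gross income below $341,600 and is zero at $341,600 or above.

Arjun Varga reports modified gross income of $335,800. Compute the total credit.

Solar Installation Rebate: 4% of the $8,500 excess over $327,300 is $340; credit = $4,425 − $340 = $4,085.
Elderly Relief Credit: $335,800 is below the $341,600 cutoff, so the full $200 applies.
Total: $4,085 + $200 = $4,285.

$4,285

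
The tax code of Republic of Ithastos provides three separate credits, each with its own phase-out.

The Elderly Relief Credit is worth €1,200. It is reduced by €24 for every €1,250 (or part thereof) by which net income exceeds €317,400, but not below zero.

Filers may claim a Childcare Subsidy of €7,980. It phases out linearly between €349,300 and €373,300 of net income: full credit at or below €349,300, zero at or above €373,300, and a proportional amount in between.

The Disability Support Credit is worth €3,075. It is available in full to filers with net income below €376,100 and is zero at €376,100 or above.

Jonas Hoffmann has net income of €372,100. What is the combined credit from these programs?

€3,618

Elderly Relief Credit: income exceeds €317,400 by €54,700, which is 44 full-or-partial €1,250 increments; reduction = 44 × €24 = €1,056, leaving €144.
Childcare Subsidy: €372,100 is €22,800 into a €24,000 phase-out range, leaving 1,200/24,000 of the credit: €7,980 × 1,200/24,000 = €399.
Disability Support Credit: €372,100 is below the €376,100 cutoff, so the full €3,075 applies.
Total: €144 + €399 + €3,075 = €3,618.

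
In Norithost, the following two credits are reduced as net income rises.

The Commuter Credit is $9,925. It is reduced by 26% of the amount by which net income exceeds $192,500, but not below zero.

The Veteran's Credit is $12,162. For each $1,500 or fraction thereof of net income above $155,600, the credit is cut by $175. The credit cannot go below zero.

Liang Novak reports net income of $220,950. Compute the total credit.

Commuter Credit: 26% of the $28,450 excess over $192,500 is $7,397; credit = $9,925 − $7,397 = $2,528.
Veteran's Credit: income exceeds $155,600 by $65,350, which is 44 full-or-partial $1,500 increments; reduction = 44 × $175 = $7,700, leaving $4,462.
Total: $2,528 + $4,462 = $6,990.

$6,990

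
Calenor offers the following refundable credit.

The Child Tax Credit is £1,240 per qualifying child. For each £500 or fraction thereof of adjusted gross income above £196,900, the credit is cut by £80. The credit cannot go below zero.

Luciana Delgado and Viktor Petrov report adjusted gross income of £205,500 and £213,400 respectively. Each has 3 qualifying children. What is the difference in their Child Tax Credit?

£1,200

Luciana (£205,500): Child Tax Credit: base = 3 × £1,240 = £3,720. income exceeds £196,900 by £8,600, which is 18 full-or-partial £500 increments; reduction = 18 × £80 = £1,440, leaving £2,280.
Viktor (£213,400): Child Tax Credit: base = 3 × £1,240 = £3,720. income exceeds £196,900 by £16,500, which is 33 full-or-partial £500 increments; reduction = 33 × £80 = £2,640, leaving £1,080.
Difference: |£2,280 − £1,080| = £1,200.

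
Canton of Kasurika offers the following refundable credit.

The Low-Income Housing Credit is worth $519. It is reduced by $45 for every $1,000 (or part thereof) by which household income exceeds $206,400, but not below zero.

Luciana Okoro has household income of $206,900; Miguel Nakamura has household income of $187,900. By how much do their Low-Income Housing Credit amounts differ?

Luciana ($206,900): Low-Income Housing Credit: income exceeds $206,400 by $500, which is 1 full-or-partial $1,000 increment; reduction = 1 × $45 = $45, leaving $474.
Miguel ($187,900): Low-Income Housing Credit: $187,900 is at or below the $206,400 threshold, so the full $519 applies.
Difference: |$474 − $519| = $45.

$45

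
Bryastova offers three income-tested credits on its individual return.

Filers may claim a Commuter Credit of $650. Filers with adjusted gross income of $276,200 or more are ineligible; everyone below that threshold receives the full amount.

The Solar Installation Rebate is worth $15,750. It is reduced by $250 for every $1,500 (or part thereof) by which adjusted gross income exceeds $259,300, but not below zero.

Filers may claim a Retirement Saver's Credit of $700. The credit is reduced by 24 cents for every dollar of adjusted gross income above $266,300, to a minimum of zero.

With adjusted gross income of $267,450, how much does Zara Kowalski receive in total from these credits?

Commuter Credit: $267,450 is below the $276,200 cutoff, so the full $650 applies.
Solar Installation Rebate: income exceeds $259,300 by $8,150, which is 6 full-or-partial $1,500 increments; reduction = 6 × $250 = $1,500, leaving $14,250.
Retirement Saver's Credit: 24% of the $1,150 excess over $266,300 is $276; credit = $700 − $276 = $424.
Total: $650 + $14,250 + $424 = $15,324.

$15,324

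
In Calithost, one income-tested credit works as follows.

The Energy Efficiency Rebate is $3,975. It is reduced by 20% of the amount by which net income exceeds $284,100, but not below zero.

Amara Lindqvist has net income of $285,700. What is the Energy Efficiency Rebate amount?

Energy Efficiency Rebate: 20% of the $1,600 excess over $284,100 is $320; credit = $3,975 − $320 = $3,655.

$3,655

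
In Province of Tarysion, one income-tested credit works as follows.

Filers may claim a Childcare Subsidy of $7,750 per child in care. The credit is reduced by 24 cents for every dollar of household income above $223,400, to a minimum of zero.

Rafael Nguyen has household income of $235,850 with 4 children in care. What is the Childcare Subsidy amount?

Childcare Subsidy: base = 4 × $7,750 = $31,000. 24% of the $12,450 excess over $223,400 is $2,988; credit = $31,000 − $2,988 = $28,012.

$28,012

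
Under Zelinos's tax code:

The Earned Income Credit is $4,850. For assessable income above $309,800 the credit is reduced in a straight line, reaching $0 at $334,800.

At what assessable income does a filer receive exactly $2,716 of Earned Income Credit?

$2,716 is 2,716/4,850 of the full $4,850, so 2,134/4,850 of the $25,000 range has been used: income = $309,800 + $25,000 × 2,134/4,850 = $320,800.

$320,800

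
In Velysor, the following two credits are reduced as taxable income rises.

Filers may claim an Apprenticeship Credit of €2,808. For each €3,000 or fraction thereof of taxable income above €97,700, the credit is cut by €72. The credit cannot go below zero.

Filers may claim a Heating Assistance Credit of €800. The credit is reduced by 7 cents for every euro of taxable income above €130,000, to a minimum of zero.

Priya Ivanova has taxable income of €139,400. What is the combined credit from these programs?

€1,942

Apprenticeship Credit: income exceeds €97,700 by €41,700, which is 14 full-or-partial €3,000 increments; reduction = 14 × €72 = €1,008, leaving €1,800.
Heating Assistance Credit: 7% of the €9,400 excess over €130,000 is €658; credit = €800 − €658 = €142.
Total: €1,800 + €142 = €1,942.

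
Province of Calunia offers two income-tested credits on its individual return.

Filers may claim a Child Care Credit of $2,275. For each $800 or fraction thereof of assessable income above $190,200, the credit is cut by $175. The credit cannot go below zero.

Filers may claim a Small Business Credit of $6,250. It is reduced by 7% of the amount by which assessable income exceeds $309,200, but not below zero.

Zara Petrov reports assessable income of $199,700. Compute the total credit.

Child Care Credit: income exceeds $190,200 by $9,500, which is 12 full-or-partial $800 increments; reduction = 12 × $175 = $2,100, leaving $175.
Small Business Credit: $199,700 is at or below the $309,200 threshold, so the full $6,250 applies.
Total: $175 + $6,250 = $6,425.

$6,425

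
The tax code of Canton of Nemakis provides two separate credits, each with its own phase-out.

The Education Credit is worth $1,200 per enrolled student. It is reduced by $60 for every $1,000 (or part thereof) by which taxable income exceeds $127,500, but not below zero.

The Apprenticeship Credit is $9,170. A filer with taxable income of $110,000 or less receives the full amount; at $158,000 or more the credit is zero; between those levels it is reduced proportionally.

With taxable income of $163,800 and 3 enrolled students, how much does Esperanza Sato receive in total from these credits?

Education Credit: base = 3 × $1,200 = $3,600. income exceeds $127,500 by $36,300, which is 37 full-or-partial $1,000 increments; reduction = 37 × $60 = $2,220, leaving $1,380.
Apprenticeship Credit: $163,800 is at or above $158,000, so the credit is $0.
Total: $1,380 + $0 = $1,380.

$1,380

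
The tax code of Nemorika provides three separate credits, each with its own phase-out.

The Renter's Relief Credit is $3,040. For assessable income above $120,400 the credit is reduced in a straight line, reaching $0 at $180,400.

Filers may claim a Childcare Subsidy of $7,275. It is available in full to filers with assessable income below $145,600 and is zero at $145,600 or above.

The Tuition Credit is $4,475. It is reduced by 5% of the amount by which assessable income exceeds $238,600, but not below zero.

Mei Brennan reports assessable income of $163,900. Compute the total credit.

Renter's Relief Credit: $163,900 is $43,500 into a $60,000 phase-out range, leaving 16,500/60,000 of the credit: $3,040 × 16,500/60,000 = $836.
Childcare Subsidy: $163,900 meets or exceeds the $145,600 cutoff, so the credit is $0.
Tuition Credit: $163,900 is at or below the $238,600 threshold, so the full $4,475 applies.
Total: $836 + $0 + $4,475 = $5,311.

$5,311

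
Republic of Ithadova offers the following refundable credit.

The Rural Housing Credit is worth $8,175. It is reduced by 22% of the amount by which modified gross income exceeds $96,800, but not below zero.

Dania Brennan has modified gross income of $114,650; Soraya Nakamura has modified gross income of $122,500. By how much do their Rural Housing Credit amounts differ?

Dania ($114,650): Rural Housing Credit: 22% of the $17,850 excess over $96,800 is $3,927; credit = $8,175 − $3,927 = $4,248.
Soraya ($122,500): Rural Housing Credit: 22% of the $25,700 excess over $96,800 is $5,654; credit = $8,175 − $5,654 = $2,521.
Difference: |$4,248 − $2,521| = $1,727.

$1,727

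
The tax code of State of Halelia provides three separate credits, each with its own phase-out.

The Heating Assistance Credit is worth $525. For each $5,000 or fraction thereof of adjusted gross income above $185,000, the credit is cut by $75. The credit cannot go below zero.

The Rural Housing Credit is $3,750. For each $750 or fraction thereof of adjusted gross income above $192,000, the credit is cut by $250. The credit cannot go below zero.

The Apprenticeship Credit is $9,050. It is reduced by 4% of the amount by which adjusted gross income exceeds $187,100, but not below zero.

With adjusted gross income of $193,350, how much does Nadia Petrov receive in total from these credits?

$12,425

Heating Assistance Credit: income exceeds $185,000 by $8,350, which is 2 full-or-partial $5,000 increments; reduction = 2 × $75 = $150, leaving $375.
Rural Housing Credit: income exceeds $192,000 by $1,350, which is 2 full-or-partial $750 increments; reduction = 2 × $250 = $500, leaving $3,250.
Apprenticeship Credit: 4% of the $6,250 excess over $187,100 is $250; credit = $9,050 − $250 = $8,800.
Total: $375 + $3,250 + $8,800 = $12,425.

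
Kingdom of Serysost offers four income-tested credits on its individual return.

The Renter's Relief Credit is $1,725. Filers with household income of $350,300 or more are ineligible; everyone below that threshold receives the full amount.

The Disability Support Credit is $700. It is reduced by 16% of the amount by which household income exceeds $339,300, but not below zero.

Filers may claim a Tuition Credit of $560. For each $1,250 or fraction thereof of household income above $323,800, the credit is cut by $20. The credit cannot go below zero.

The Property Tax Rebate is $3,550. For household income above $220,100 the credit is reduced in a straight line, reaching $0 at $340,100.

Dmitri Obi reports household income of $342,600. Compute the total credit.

Renter's Relief Credit: $342,600 is below the $350,300 cutoff, so the full $1,725 applies.
Disability Support Credit: 16% of the $3,300 excess over $339,300 is $528; credit = $700 − $528 = $172.
Tuition Credit: income exceeds $323,800 by $18,800, which is 16 full-or-partial $1,250 increments; reduction = 16 × $20 = $320, leaving $240.
Property Tax Rebate: $342,600 is at or above $340,100, so the credit is $0.
Total: $1,725 + $172 + $240 + $0 = $2,137.

$2,137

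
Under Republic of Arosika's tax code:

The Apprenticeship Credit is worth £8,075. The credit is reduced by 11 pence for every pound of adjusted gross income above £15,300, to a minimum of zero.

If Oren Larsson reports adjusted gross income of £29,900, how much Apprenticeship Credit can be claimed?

£6,469

Apprenticeship Credit: 11% of the £14,600 excess over £15,300 is £1,606; credit = £8,075 − £1,606 = £6,469.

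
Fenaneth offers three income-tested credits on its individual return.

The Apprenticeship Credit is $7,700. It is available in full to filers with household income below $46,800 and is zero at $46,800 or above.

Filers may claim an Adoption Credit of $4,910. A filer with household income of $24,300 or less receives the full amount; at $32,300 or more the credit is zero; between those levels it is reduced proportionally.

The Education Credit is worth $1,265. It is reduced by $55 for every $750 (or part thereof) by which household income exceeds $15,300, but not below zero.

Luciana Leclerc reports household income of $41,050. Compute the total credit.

Apprenticeship Credit: $41,050 is below the $46,800 cutoff, so the full $7,700 applies.
Adoption Credit: $41,050 is at or above $32,300, so the credit is $0.
Education Credit: income exceeds $15,300 by $25,750 → 35 increments × $55 = $1,925 ≥ base, so the credit is $0.
Total: $7,700 + $0 + $0 = $7,700.

$7,700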